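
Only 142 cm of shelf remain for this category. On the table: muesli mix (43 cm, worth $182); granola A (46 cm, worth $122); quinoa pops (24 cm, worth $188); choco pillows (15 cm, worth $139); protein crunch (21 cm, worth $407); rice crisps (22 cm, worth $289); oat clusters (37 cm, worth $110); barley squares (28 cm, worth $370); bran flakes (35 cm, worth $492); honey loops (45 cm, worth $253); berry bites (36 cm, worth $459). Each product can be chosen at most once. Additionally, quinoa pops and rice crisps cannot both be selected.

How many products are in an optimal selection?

The maximum weekly sales within 142 cm is 2017.
protein crunch + rice crisps + barley squares + bran flakes + berry bites hits 2017 at 142 cm.
All optima have 5 products.

5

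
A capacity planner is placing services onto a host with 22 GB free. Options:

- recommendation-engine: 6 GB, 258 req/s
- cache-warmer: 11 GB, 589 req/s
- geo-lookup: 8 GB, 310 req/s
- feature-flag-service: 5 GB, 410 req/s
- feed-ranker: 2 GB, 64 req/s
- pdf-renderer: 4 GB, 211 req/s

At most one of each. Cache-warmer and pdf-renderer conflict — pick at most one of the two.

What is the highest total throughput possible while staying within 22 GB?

1257

Density check — feature-flag-service 82.00, cache-warmer 53.55, pdf-renderer 52.75 are the best per GB.
Recommendation-engine + cache-warmer + feature-flag-service uses 22 of the 22 GB and totals 1257.
Runner-up cache-warmer + feature-flag-service + feed-ranker tops out at 1063.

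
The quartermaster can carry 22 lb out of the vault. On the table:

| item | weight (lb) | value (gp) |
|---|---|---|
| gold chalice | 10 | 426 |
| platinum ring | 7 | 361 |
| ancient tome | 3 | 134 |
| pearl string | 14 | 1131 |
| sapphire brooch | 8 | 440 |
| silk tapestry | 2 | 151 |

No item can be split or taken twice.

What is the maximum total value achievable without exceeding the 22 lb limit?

A density-first pass picks ancient tome + pearl string + silk tapestry — 1416 at 19 lb.
Replace ancient tome and silk tapestry with sapphire brooch: the trade gains 155 net, giving 1571 at 22 lb.
That's the maximum — no swap from here does better than 1571.

1571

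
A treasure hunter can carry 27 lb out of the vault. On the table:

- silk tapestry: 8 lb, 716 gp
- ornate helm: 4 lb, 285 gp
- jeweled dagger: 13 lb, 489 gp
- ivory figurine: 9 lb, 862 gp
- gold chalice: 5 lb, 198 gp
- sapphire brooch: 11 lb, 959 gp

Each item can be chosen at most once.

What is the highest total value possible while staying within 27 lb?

2106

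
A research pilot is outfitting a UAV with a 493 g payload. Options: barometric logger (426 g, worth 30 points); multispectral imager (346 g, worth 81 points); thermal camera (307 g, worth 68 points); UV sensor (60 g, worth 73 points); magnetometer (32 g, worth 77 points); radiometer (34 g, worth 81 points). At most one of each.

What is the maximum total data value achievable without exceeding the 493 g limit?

312

By data value per g: magnetometer 2.41, radiometer 2.38, UV sensor 1.22 lead.
Taking multispectral imager + UV sensor + magnetometer + radiometer: 472 g used, 312 in data value.
An exhaustive check of the 64 subsets confirms 312.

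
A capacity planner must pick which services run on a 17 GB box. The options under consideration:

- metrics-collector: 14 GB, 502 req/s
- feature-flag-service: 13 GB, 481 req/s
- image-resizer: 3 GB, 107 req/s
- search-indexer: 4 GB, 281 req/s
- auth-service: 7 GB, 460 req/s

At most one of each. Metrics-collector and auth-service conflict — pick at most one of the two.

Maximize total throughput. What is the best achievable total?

848

By throughput per GB: search-indexer 70.25, auth-service 65.71, feature-flag-service 37.00 lead.
Image-resizer + search-indexer + auth-service uses 14 of the 17 GB and totals 848.
Nothing else feasible within 17 GB beats 848.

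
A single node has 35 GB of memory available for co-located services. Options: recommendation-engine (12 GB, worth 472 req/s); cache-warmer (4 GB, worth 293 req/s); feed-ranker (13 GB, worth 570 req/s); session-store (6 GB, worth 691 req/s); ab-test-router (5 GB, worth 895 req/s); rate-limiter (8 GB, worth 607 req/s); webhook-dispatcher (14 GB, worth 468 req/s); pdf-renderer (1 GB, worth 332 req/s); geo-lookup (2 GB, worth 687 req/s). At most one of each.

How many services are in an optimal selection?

The maximum throughput within 35 GB is 3782.
For example feed-ranker + session-store + ab-test-router + rate-limiter + pdf-renderer + geo-lookup achieves it, using 35 GB.
All optima have 6 services.

6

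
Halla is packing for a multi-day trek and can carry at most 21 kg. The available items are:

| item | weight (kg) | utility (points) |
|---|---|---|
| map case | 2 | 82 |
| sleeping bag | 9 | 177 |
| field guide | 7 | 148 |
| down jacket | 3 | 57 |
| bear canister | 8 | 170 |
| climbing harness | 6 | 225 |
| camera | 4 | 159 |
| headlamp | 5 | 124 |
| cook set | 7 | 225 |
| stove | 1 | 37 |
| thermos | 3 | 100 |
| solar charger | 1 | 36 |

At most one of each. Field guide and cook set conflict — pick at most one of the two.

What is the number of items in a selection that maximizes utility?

The maximum utility within 21 kg is 764.
map case + climbing harness + camera + cook set + stove + solar charger hits 764 at 21 kg.
All optima have 6 items.

6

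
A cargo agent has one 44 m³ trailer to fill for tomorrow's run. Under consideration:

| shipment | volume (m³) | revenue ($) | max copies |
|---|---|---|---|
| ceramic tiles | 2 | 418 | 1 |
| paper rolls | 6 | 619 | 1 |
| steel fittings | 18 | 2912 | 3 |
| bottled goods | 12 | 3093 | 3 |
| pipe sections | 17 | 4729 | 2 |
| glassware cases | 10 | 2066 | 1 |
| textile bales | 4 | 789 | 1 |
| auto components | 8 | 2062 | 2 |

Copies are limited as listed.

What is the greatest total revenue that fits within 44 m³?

11938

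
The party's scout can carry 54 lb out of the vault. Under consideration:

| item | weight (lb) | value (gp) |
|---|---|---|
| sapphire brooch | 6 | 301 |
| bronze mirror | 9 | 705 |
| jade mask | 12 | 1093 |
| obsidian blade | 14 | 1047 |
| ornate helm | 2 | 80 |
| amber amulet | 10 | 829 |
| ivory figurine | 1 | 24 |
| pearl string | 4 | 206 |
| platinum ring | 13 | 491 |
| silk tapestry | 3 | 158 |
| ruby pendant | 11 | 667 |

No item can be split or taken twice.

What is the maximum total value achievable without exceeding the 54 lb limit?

4133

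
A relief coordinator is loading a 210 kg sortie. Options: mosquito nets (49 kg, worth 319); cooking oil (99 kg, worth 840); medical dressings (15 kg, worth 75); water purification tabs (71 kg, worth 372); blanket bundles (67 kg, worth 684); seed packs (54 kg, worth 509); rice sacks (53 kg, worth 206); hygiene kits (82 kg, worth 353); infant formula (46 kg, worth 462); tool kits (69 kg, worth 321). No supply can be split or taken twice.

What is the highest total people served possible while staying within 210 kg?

1811

Filling by ratio: medical dressings + blanket bundles + seed packs + infant formula for 1730, with 28 kg left unused.
Replace medical dressings and blanket bundles with cooking oil: the trade gains 81 net, giving 1811 at 199 kg.
Runner-up medical dressings + blanket bundles + seed packs + infant formula tops out at 1730.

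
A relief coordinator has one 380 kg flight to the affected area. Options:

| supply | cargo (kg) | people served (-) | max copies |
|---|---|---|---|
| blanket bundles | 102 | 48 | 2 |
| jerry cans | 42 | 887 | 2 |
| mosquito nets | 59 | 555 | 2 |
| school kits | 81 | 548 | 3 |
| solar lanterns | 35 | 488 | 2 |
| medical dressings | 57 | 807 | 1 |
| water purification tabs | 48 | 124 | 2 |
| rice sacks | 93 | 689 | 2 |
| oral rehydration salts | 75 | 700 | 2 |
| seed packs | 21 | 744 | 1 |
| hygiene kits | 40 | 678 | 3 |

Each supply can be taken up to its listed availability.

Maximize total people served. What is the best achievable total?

6402

By people served per kg: seed packs 35.43, jerry cans 21.12, hygiene kits 16.95 lead.
Filling by ratio: 2×jerry cans + 2×solar lanterns + medical dressings + seed packs + 3×hygiene kits for 6335, with 28 kg left unused.
The 35 kg tied up in solar lanterns is better spent on mosquito nets — total rises to 6402 (376 kg).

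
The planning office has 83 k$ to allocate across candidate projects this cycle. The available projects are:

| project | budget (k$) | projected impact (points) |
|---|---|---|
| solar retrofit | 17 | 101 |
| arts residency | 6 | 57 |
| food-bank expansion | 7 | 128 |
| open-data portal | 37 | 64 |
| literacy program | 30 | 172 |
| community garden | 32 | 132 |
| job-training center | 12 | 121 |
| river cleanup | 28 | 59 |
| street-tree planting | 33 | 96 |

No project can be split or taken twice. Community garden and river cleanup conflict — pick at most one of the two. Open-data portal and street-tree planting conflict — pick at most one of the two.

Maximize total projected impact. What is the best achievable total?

Density check — food-bank expansion 18.29, job-training center 10.08, arts residency 9.50, solar retrofit 5.94 are the best per k$.
Solar retrofit + arts residency + food-bank expansion + literacy program + job-training center uses 72 of the 83 k$ and totals 579.
Runner-up food-bank expansion + literacy program + community garden + job-training center tops out at 553.

579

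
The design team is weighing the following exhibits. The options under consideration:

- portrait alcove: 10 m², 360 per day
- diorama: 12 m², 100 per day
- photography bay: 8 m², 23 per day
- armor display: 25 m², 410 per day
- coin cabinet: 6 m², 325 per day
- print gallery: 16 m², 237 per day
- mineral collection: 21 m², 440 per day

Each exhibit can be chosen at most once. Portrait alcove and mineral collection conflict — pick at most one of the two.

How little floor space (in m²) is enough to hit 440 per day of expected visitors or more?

16

Look for the lowest-floor combination reaching 440.
portrait alcove + coin cabinet: 685 expected visitors at 16 m².
No combination under 16 m² hits 440.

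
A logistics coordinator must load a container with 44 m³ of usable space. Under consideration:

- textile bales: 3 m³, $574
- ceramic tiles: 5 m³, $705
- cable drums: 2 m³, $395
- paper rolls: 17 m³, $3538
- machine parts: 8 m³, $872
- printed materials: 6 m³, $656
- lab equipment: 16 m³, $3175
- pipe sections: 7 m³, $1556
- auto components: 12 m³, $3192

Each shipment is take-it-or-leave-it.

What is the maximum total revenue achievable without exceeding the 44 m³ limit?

Taking the top-ratio shipments first gives textile bales + cable drums + paper rolls + pipe sections + auto components for 9255 (41 m³).
Replace cable drums with ceramic tiles: the trade gains 310 net, giving 9565 at 44 m³.
The closest alternative, ceramic tiles + cable drums + paper rolls + pipe sections + auto components, reaches only 9386.

9565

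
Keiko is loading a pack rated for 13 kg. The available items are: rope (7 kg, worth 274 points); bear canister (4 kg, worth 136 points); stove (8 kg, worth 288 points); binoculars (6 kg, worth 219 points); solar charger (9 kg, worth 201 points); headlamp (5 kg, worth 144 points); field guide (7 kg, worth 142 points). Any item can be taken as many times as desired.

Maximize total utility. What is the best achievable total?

493

Rope + binoculars uses 13 of the 13 kg and totals 493.
Every other selection either busts 13 kg or fails to beat 493.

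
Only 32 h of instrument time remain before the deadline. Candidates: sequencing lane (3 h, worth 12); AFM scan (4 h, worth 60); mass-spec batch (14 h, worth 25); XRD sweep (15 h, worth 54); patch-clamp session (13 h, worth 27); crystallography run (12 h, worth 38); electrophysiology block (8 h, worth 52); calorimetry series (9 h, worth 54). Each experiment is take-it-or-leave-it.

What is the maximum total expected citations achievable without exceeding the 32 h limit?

180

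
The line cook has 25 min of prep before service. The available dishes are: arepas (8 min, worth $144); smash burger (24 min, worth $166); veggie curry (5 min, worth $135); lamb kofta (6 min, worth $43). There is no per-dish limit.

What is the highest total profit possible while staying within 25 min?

675

Best packing: 5×veggie curry — 25 min, 675 total.
Nothing else within 25 min beats 675.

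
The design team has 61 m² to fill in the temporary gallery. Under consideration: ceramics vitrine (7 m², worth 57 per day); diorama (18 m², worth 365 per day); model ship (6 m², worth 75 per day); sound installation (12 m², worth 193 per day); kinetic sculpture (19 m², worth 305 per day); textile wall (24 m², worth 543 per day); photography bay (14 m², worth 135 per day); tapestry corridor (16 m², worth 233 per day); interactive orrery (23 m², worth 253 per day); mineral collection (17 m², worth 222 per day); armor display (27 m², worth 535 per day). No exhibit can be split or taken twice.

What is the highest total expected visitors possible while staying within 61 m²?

1213

A density-first pass picks diorama + model ship + sound installation + textile wall — 1176 at 60 m².
The 18 m² tied up in model ship and sound installation is better spent on kinetic sculpture — total rises to 1213 (61 m²).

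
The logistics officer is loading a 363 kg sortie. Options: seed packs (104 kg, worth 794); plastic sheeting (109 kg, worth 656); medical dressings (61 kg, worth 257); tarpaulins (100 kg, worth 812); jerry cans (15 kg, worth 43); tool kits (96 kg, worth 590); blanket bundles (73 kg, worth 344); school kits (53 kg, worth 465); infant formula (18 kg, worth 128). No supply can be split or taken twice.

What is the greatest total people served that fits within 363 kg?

Density check — school kits 8.77, tarpaulins 8.12, seed packs 7.63, infant formula 7.11 are the best per kg.
Greedy by ratio would take seed packs + tarpaulins + jerry cans + blanket bundles + school kits + infant formula: 363 kg used, total 2586.
Dropping jerry cans and blanket bundles and infant formula frees 106 kg; slotting in tool kits (96 kg) lifts the total to 2661 at 353 kg.

2661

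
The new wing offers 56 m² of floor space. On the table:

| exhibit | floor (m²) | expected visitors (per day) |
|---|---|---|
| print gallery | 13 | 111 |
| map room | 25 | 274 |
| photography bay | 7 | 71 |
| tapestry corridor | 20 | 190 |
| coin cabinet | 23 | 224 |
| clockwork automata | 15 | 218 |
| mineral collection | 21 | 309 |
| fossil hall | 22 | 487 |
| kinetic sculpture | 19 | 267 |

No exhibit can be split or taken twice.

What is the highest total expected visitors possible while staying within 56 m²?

972

Ranking by ratio (expected visitors/m²): fossil hall 22.14, mineral collection 14.71, clockwork automata 14.53, kinetic sculpture 14.05.
The ratio heuristic lands on photography bay + mineral collection + fossil hall (867) but leaves 6 m² idle.
Dropping photography bay and mineral collection frees 28 m²; slotting in clockwork automata + kinetic sculpture (34 m²) lifts the total to 972 at 56 m².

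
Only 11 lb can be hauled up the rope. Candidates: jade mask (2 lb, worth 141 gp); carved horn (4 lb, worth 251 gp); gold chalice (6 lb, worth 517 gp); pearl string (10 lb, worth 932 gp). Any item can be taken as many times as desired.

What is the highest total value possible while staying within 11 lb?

By value per lb: pearl string 93.20, gold chalice 86.17, jade mask 70.50 lead.
Pearl string uses 10 of the 11 lb and totals 932.
Every other selection either busts 11 lb or fails to beat 932.

932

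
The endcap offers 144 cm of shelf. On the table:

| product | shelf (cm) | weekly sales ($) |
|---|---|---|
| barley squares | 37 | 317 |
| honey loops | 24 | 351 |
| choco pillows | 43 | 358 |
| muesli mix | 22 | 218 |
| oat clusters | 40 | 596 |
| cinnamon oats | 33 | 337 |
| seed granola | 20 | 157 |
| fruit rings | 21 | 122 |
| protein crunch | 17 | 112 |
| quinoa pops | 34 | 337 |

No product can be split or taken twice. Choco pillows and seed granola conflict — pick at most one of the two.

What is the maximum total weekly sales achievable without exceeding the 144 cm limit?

1659

Greedy by ratio would take honey loops + oat clusters + cinnamon oats + quinoa pops: 131 cm used, total 1621.
The 34 cm tied up in quinoa pops is better spent on muesli mix + seed granola — total rises to 1659 (139 cm).
That's the maximum — no feasible swap from here does better than 1659.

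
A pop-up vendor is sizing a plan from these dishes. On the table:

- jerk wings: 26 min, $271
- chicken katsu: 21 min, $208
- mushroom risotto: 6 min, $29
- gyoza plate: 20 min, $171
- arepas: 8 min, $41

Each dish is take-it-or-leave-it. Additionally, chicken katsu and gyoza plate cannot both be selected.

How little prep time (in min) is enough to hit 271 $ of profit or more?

26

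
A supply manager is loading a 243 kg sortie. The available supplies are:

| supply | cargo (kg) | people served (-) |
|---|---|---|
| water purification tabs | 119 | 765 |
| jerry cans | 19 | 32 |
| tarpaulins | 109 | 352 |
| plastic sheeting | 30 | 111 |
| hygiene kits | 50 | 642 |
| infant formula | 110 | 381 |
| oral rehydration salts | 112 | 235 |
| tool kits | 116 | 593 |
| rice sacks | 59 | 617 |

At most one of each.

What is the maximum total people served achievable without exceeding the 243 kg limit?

2024

Taking water purification tabs + hygiene kits + rice sacks: 228 kg used, 2024 in people served.
No other feasible combination exceeds 2024.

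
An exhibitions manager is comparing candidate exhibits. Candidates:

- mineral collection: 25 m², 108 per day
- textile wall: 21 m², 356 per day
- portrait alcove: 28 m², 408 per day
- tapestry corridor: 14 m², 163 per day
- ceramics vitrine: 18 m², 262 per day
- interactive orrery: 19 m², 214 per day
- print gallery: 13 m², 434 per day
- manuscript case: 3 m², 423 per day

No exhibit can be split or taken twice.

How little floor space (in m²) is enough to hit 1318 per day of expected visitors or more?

Minimise m² subject to total expected visitors ≥ 1318.
textile wall + tapestry corridor + print gallery + manuscript case reaches 1376 using 51 m².
Any bundle with less than 51 m² falls short of 1318.

51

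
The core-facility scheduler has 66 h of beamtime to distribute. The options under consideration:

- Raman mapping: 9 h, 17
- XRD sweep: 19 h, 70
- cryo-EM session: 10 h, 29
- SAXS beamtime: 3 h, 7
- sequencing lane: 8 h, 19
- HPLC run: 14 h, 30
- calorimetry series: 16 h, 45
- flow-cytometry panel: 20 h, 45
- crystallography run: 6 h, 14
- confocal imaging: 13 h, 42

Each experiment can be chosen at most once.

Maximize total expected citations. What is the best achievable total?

205

Ranking by ratio (expected citations/h): XRD sweep 3.68, confocal imaging 3.23, cryo-EM session 2.90, calorimetry series 2.81.
The ratio ordering already packs tightly: XRD sweep + cryo-EM session + sequencing lane + calorimetry series + confocal imaging, 66 h, 205.
Next best is XRD sweep + cryo-EM session + calorimetry series + crystallography run + confocal imaging at 200 (64 h) — short by 5.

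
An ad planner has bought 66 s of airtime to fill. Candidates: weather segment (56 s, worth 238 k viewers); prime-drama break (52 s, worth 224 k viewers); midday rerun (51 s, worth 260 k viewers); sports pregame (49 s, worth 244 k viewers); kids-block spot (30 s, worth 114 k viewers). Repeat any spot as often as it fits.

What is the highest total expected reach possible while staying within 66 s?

260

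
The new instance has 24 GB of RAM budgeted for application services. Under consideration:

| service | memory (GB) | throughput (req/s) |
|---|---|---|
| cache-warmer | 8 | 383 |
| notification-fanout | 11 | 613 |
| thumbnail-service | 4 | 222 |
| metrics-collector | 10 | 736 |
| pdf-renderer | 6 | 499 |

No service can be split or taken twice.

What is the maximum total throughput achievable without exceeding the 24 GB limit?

1618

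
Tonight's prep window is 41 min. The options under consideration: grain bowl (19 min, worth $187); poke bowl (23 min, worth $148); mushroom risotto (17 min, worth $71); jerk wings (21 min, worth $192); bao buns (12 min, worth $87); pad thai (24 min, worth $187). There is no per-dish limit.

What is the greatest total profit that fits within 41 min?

A density-first pass picks 2×grain bowl — 374 at 38 min.
Dropping grain bowl frees 19 min; slotting in jerk wings (21 min) lifts the total to 379 at 40 min.
Nothing else within 41 min beats 379.

379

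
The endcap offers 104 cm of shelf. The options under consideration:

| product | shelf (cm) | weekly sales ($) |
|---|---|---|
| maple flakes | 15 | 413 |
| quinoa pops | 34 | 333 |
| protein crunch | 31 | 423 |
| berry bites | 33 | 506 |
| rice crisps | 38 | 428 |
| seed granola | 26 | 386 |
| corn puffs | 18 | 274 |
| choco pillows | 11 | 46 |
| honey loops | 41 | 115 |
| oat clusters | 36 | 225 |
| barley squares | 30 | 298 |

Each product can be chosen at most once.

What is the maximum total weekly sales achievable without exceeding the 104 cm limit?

1625

By weekly sales per cm: maple flakes 27.53, berry bites 15.33, corn puffs 15.22 lead.
Best packing: maple flakes + berry bites + seed granola + corn puffs + choco pillows — 103 cm, 1625 total.
The closest alternative, maple flakes + berry bites + rice crisps + corn puffs, reaches only 1621.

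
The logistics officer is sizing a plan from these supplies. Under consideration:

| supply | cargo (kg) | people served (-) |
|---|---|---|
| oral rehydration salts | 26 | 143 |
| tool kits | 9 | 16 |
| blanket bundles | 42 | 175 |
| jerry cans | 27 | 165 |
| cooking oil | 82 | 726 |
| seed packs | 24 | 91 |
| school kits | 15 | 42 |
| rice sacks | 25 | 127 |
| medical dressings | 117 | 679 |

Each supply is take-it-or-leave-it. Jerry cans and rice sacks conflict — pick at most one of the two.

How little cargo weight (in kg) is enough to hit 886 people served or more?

109

Look for the lowest-cargo combination reaching 886.
jerry cans + cooking oil: 891 people served at 109 kg.
No combination under 109 kg hits 886.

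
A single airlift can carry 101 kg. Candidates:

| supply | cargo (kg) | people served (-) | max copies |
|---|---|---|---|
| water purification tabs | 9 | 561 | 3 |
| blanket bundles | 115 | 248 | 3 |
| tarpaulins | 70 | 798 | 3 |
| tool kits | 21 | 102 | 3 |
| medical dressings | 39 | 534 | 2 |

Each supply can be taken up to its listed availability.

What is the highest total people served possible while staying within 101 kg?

2481

Filling by ratio: 3×water purification tabs + tool kits + medical dressings for 2319, with 14 kg left unused.
Replace tool kits and medical dressings with tarpaulins: the trade gains 162 net, giving 2481 at 97 kg.
No other feasible combination exceeds 2481.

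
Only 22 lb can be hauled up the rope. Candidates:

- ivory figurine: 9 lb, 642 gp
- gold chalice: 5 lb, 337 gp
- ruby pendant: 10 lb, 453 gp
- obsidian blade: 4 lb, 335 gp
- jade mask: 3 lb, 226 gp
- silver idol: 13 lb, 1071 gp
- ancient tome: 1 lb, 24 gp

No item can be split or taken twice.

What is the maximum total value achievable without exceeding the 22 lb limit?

1743

By value per lb: obsidian blade 83.75, silver idol 82.38, jade mask 75.33 lead.
A density-first pass picks obsidian blade + jade mask + silver idol + ancient tome — 1656 at 21 lb.
Replace jade mask and ancient tome with gold chalice: the trade gains 87 net, giving 1743 at 22 lb.
Nothing else within 22 lb beats 1743.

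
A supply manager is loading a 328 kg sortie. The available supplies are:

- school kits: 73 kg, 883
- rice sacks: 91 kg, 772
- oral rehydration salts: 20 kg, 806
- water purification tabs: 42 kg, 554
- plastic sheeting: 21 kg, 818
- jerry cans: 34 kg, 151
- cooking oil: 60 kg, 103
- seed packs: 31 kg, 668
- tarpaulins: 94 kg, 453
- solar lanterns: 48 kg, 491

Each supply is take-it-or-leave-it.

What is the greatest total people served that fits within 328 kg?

4992

Best packing: school kits + rice sacks + oral rehydration salts + water purification tabs + plastic sheeting + seed packs + solar lanterns — 326 kg, 4992 total.
Nothing else within 328 kg beats 4992.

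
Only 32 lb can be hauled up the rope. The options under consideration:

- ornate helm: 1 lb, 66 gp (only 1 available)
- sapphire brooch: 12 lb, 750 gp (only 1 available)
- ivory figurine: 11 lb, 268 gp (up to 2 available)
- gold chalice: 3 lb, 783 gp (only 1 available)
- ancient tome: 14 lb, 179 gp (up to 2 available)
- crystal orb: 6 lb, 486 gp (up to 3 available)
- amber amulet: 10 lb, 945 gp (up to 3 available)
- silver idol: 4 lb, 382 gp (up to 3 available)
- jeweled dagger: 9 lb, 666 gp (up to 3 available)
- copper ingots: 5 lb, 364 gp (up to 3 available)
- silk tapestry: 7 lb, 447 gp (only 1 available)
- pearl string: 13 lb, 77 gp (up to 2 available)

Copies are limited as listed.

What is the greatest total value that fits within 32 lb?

Density check — gold chalice 261.00, silver idol 95.50, amber amulet 94.50, crystal orb 81.00 are the best per lb.
A density-first pass picks ornate helm + gold chalice + crystal orb + amber amulet + 3×silver idol — 3426 at 32 lb.
Dropping crystal orb and silver idol frees 10 lb; slotting in amber amulet (10 lb) lifts the total to 3503 at 32 lb.

3503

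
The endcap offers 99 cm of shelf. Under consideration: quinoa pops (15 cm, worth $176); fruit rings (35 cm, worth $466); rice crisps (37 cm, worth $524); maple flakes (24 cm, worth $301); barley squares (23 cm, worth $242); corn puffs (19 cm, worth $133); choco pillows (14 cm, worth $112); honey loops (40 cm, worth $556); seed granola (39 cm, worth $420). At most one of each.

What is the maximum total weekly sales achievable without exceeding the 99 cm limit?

1323

By weekly sales per cm: rice crisps 14.16, honey loops 13.90, fruit rings 13.31, maple flakes 12.54 lead.
Greedy by ratio would take quinoa pops + rice crisps + honey loops: 92 cm used, total 1256.
Dropping quinoa pops and rice crisps frees 52 cm; slotting in fruit rings + maple flakes (59 cm) lifts the total to 1323 at 99 cm.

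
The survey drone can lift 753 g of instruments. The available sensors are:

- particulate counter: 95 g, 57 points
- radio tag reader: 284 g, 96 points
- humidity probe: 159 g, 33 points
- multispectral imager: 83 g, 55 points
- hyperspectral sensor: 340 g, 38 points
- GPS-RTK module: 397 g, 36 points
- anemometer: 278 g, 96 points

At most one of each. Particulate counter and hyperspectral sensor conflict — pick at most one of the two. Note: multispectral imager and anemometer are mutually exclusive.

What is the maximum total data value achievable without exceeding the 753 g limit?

Best packing: particulate counter + radio tag reader + anemometer — 657 g, 249 total.
Next best is particulate counter + radio tag reader + humidity probe + multispectral imager at 241 (621 g) — short by 8.

249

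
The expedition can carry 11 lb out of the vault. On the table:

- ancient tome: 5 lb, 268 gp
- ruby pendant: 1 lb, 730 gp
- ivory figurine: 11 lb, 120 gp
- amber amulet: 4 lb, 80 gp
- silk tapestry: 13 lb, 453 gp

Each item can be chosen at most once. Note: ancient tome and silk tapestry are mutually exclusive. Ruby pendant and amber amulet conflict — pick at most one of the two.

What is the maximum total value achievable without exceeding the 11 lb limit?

998

Density check — ruby pendant 730.00, ancient tome 53.60, silk tapestry 34.85, amber amulet 20.00 are the best per lb.
Taking ancient tome + ruby pendant: 6 lb used, 998 in value.
That's the maximum — no feasible swap from here does better than 998.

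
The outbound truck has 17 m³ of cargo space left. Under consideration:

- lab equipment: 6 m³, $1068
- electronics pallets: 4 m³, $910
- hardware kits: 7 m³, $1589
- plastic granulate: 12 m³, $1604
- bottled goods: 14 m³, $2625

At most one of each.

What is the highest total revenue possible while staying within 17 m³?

Lab equipment + electronics pallets + hardware kits uses 17 of the 17 m³ and totals 3567.
Runner-up lab equipment + hardware kits tops out at 2657.

3567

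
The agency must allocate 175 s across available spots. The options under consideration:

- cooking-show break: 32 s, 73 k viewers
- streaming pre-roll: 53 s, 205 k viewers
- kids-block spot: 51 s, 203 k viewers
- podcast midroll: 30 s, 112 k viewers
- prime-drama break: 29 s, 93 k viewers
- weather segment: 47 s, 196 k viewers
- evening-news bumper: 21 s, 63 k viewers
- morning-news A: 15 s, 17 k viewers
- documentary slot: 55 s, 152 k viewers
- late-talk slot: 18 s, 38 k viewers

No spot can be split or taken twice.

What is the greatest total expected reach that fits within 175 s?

The ratio ordering already packs tightly: streaming pre-roll + kids-block spot + weather segment + evening-news bumper, 172 s, 667.
The closest alternative, streaming pre-roll + kids-block spot + weather segment + late-talk slot, reaches only 642.

667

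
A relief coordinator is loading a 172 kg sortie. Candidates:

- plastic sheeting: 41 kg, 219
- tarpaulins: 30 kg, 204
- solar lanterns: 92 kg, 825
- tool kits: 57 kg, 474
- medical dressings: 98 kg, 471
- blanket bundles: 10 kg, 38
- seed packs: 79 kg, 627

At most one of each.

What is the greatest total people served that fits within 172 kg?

Density check — solar lanterns 8.97, tool kits 8.32, seed packs 7.94, tarpaulins 6.80 are the best per kg.
Taking the top-ratio supplies first gives solar lanterns + tool kits + blanket bundles for 1337 (159 kg).
The 67 kg tied up in tool kits and blanket bundles is better spent on seed packs — total rises to 1452 (171 kg).
Next best is solar lanterns + tool kits + blanket bundles at 1337 (159 kg) — short by 115.

1452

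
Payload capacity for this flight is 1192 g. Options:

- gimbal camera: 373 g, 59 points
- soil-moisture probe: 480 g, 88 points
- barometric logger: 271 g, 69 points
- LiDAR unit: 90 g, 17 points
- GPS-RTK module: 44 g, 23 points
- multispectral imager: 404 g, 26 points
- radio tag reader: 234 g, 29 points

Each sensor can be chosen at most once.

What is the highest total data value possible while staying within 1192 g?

Filling by ratio: soil-moisture probe + barometric logger + LiDAR unit + GPS-RTK module + radio tag reader for 226, with 73 g left unused.
Replace LiDAR unit and radio tag reader with gimbal camera: the trade gains 13 net, giving 239 at 1168 g.
No other feasible combination exceeds 239.

239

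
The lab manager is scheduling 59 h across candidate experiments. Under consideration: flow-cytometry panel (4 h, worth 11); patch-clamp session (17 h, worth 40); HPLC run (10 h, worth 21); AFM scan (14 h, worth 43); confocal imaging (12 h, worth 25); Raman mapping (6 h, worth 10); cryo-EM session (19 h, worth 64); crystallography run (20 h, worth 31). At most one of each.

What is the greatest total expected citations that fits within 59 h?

164

A density-first pass picks flow-cytometry panel + patch-clamp session + AFM scan + cryo-EM session — 158 at 54 h.
The 17 h tied up in patch-clamp session is better spent on HPLC run + confocal imaging — total rises to 164 (59 h).
Next best is flow-cytometry panel + patch-clamp session + AFM scan + cryo-EM session at 158 (54 h) — short by 6.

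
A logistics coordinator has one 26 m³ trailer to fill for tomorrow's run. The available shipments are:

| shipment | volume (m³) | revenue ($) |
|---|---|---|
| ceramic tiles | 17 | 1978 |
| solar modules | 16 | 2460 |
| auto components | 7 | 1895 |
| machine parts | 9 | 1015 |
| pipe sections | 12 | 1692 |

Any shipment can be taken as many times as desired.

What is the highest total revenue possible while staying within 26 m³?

5685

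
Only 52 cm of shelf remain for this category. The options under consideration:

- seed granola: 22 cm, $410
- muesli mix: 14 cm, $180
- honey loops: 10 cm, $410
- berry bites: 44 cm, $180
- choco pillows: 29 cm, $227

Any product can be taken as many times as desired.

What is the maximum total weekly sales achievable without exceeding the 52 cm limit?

Best packing: 5×honey loops — 50 cm, 2050 total.
Nothing else within 52 cm beats 2050.

2050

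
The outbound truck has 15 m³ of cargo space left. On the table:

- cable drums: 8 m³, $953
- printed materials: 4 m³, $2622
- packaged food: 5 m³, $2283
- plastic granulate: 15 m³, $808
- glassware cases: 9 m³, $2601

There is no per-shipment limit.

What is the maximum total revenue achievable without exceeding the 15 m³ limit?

7866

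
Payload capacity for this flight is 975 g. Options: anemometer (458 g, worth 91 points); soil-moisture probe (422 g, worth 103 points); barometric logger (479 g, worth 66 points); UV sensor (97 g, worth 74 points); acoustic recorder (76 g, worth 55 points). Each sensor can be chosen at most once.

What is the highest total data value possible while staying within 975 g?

By data value per g: UV sensor 0.76, acoustic recorder 0.72, soil-moisture probe 0.24 lead.
Greedy by ratio would take soil-moisture probe + UV sensor + acoustic recorder: 595 g used, total 232.
The 97 g tied up in UV sensor is better spent on anemometer — total rises to 249 (956 g).
That's the maximum — no swap from here does better than 249.

249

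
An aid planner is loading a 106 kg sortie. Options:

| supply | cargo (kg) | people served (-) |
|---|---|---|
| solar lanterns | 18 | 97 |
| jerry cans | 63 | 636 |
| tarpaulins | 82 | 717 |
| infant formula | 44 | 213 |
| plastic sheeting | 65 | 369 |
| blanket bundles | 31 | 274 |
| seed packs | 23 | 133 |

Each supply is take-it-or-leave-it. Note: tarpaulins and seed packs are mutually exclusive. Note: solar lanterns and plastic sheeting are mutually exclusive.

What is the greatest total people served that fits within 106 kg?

910

Taking jerry cans + blanket bundles: 94 kg used, 910 in people served.
That's the maximum — no feasible swap from here does better than 910.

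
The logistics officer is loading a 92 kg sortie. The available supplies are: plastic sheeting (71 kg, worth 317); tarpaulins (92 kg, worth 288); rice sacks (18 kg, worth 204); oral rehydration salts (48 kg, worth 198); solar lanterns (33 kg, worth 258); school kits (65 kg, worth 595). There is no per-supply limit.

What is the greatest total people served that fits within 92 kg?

By people served per kg: rice sacks 11.33, school kits 9.15, solar lanterns 7.82 lead.
Taking 5×rice sacks: 90 kg used, 1020 in people served.
The spare 2 kg is too small for any remaining supply, and no exchange beats 1020.

1020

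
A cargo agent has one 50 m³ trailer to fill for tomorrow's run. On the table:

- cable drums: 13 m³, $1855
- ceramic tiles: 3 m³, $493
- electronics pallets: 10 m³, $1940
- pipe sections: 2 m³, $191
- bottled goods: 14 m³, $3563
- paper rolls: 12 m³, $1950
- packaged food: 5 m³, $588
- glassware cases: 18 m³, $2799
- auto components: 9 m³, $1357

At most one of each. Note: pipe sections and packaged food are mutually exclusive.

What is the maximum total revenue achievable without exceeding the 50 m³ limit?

9494

The ratio ordering already packs tightly: ceramic tiles + electronics pallets + pipe sections + bottled goods + paper rolls + auto components, 50 m³, 9494.
That's the maximum — no feasible swap from here does better than 9494.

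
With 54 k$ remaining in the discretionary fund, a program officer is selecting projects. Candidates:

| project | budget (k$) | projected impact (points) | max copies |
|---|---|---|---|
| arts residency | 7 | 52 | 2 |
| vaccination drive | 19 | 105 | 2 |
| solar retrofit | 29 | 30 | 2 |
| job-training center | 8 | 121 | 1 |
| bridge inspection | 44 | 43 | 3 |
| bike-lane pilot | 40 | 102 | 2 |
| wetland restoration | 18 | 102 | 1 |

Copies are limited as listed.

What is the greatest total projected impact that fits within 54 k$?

383

The ratio heuristic lands on 2×arts residency + job-training center + wetland restoration (327) but leaves 14 k$ idle.
Replace arts residency and wetland restoration with 2×vaccination drive: the trade gains 56 net, giving 383 at 53 k$.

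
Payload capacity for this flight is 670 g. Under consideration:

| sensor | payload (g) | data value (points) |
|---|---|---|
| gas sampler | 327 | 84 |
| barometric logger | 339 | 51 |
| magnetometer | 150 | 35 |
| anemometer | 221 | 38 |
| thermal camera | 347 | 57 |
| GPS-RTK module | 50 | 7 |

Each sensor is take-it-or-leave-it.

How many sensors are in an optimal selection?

2

Optimal total is 135.
One optimal bundle: gas sampler + barometric logger (666 g).
Every optimal selection uses 2 sensors.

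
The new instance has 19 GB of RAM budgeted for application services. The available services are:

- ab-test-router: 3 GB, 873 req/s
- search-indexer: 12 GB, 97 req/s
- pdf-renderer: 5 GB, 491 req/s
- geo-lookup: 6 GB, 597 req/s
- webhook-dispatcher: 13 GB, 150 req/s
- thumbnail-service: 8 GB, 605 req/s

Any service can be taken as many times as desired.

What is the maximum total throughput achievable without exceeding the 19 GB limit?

5238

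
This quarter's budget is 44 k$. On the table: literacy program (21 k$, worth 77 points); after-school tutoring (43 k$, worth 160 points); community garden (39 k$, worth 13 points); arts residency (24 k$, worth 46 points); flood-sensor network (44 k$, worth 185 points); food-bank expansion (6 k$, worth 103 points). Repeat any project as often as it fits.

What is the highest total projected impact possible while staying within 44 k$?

721

By projected impact per k$: food-bank expansion 17.17, flood-sensor network 4.20, after-school tutoring 3.72 lead.
The ratio ordering already packs tightly: 7×food-bank expansion, 42 k$, 721.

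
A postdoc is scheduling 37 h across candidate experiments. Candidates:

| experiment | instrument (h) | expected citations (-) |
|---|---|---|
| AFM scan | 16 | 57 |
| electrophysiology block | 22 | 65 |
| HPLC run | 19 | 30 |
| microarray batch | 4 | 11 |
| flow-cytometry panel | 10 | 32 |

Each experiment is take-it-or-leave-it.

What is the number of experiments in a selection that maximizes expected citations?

3

Best achievable expected citations is 108.
electrophysiology block + microarray batch + flow-cytometry panel hits 108 at 36 h.
Every optimal selection uses 3 experiments.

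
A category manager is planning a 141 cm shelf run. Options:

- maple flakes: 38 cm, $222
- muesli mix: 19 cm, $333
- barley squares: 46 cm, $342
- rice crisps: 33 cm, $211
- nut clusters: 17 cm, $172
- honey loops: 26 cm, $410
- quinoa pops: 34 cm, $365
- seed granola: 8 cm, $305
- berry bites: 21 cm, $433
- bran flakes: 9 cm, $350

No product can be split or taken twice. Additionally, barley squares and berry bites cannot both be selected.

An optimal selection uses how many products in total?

The maximum weekly sales within 141 cm is 2368.
One optimal bundle: muesli mix + nut clusters + honey loops + quinoa pops + seed granola + berry bites + bran flakes (134 cm).
Every optimal selection uses 7 products.

7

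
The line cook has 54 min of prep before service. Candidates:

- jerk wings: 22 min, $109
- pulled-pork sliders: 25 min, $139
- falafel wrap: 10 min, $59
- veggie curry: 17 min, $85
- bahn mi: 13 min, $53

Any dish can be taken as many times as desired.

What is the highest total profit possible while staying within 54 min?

295

By profit per min: falafel wrap 5.90, pulled-pork sliders 5.56, veggie curry 5.00, jerk wings 4.95 lead.
Taking 5×falafel wrap: 50 min used, 295 in profit.
Nothing else within 54 min beats 295.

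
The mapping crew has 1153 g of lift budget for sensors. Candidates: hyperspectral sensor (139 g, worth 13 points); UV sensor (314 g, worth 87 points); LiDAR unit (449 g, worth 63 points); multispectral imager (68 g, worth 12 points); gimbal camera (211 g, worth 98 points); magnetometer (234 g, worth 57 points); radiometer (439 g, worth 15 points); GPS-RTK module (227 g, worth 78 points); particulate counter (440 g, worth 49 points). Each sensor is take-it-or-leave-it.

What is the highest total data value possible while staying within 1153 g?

333

Density check — gimbal camera 0.46, GPS-RTK module 0.34, UV sensor 0.28 are the best per g.
Greedy by ratio would take UV sensor + multispectral imager + gimbal camera + magnetometer + GPS-RTK module: 1054 g used, total 332.
Replace multispectral imager with hyperspectral sensor: the trade gains 1 net, giving 333 at 1125 g.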